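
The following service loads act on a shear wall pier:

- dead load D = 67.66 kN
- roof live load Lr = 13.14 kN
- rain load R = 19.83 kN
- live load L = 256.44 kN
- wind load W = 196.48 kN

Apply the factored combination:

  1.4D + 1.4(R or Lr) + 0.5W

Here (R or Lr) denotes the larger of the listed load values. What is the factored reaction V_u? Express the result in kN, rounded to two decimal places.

220.73 kN

(R or Lr) → R = 19.83 kN.
1.4(67.66) + 1.4(19.83) + 0.5(196.48) = 220.73
V_u = 220.73 kN.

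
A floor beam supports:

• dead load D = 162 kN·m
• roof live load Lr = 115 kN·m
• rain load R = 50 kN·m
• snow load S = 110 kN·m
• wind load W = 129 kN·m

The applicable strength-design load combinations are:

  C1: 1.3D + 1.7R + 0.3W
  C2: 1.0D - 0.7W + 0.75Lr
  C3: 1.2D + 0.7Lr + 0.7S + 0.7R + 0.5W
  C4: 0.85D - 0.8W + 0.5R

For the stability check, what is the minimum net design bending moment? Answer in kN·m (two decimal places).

C1: 1.3(162) + 1.7(50) + 0.3(129) = 210.60 + 85.00 + 38.70 = 334.30
C2: 1.0(162) - 0.7(129) + 0.75(115) = 162.00 - 90.30 + 86.25 = 157.95
C3: 1.2(162) + 0.7(115) + 0.7(110) + 0.7(50) + 0.5(129) = 194.40 + 80.50 + 77.00 + 35.00 + 64.50 = 451.40
C4: 0.85(162) - 0.8(129) + 0.5(50) = 137.70 - 103.20 + 25.00 = 59.50
Combination 4 gives the minimum: 59.50 kN·m.

59.50 kN·m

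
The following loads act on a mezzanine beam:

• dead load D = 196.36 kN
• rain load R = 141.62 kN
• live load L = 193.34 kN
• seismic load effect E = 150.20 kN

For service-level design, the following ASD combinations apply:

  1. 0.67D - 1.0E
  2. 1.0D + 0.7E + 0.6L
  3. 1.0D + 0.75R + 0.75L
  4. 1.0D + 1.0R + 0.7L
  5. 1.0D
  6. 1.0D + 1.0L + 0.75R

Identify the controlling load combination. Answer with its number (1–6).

Combination 6

1. 0.67(196.36) - 1.0(150.20) = 131.56 - 150.20 = -18.64
2. 1.0(196.36) + 0.7(150.20) + 0.6(193.34) = 196.36 + 105.14 + 116.00 = 417.50
3. 1.0(196.36) + 0.75(141.62) + 0.75(193.34) = 447.58
4. 1.0(196.36) + 1.0(141.62) + 0.7(193.34) = 196.36 + 141.62 + 135.34 = 473.32
5. 1.0(196.36) = 196.36
6. 1.0(196.36) + 1.0(193.34) + 0.75(141.62) = 196.36 + 193.34 + 106.22 = 495.92
The largest value is 495.92 kN from combination 6.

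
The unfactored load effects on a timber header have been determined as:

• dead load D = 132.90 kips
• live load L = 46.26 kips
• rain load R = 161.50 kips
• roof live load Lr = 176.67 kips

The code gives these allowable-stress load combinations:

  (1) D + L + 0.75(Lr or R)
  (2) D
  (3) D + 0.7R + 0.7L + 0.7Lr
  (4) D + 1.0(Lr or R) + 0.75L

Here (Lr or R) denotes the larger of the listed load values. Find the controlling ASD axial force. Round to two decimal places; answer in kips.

(Lr or R) → Lr = 176.67 kips.
(1) 1.0(132.90) + 1.0(46.26) + 0.75(176.67) = 132.90 + 46.26 + 132.50 = 311.66
(2) 1.0(132.90) = 132.90
(3) 1.0(132.90) + 0.7(161.50) + 0.7(46.26) + 0.7(176.67) = 132.90 + 113.05 + 32.38 + 123.67 = 402.00
(4) 1.0(132.90) + 1.0(176.67) + 0.75(46.26) = 132.90 + 176.67 + 34.70 = 344.27
The controlling combination is 3, giving 402.00 kips.

402.00 kips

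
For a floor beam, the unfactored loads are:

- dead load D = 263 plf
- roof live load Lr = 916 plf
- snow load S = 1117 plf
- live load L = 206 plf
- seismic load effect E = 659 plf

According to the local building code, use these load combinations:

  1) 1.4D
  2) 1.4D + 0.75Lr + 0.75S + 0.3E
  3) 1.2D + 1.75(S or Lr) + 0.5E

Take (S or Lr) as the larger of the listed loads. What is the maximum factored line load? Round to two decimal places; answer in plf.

(S or Lr) → S = 1117 plf.
1) 1.4(263) = 368.20
2) 1.4(263) + 0.75(916) + 0.75(1117) + 0.3(659) = 2090.65
3) 1.2(263) + 1.75(1117) + 0.5(659) = 2599.85
The controlling combination is 3, giving 2599.85 plf.

2599.85 plf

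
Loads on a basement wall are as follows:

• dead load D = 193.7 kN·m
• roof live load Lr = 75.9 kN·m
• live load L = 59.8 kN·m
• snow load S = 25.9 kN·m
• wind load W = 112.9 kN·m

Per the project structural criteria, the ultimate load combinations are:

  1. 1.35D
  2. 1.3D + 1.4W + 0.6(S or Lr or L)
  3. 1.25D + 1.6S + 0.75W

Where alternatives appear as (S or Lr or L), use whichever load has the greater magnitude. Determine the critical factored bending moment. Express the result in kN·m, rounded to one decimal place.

(S or Lr or L) → Lr = 75.9 kN·m.
1. 1.35(193.7) = 261.5
2. 1.3(193.7) + 1.4(112.9) + 0.6(75.9) = 251.8 + 158.1 + 45.5 = 455.4
3. 1.25(193.7) + 1.6(25.9) + 0.75(112.9) = 242.1 + 41.4 + 84.7 = 368.2
The controlling combination is 2, giving 455.4 kN·m.

455.4 kN·m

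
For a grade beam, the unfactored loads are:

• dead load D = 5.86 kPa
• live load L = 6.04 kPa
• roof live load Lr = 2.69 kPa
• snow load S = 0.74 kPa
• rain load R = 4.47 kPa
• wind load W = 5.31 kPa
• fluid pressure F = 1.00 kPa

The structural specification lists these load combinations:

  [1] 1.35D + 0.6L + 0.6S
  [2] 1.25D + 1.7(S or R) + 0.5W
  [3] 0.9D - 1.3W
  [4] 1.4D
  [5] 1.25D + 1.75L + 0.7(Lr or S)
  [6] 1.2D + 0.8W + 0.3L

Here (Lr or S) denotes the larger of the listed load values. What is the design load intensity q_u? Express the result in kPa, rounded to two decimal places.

(S or R) → R = 4.47 kPa; (Lr or S) → Lr = 2.69 kPa.
[1] 1.35(5.86) + 0.6(6.04) + 0.6(0.74) = 11.98
[2] 1.25(5.86) + 1.7(4.47) + 0.5(5.31) = 17.58
[3] 0.9(5.86) - 1.3(5.31) = 5.27 - 6.90 = -1.63
[4] 1.4(5.86) = 8.20
[5] 1.25(5.86) + 1.75(6.04) + 0.7(2.69) = 7.33 + 10.57 + 1.88 = 19.78
[6] 1.2(5.86) + 0.8(5.31) + 0.3(6.04) = 7.03 + 4.25 + 1.81 = 13.09
Combination 5 governs: q_u = 19.78 kPa.

19.78 kPa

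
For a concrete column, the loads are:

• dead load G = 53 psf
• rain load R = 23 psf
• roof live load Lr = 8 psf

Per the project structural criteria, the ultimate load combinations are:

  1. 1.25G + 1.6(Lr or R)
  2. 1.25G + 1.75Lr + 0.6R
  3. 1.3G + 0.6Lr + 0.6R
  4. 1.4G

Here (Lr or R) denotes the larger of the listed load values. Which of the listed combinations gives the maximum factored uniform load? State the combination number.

(Lr or R) → R = 23 psf.
1. 1.25(53) + 1.6(23) = 66.25 + 36.80 = 103.05
2. 1.25(53) + 1.75(8) + 0.6(23) = 66.25 + 14.00 + 13.80 = 94.05
3. 1.3(53) + 0.6(8) + 0.6(23) = 68.90 + 4.80 + 13.80 = 87.50
4. 1.4(53) = 74.20
The largest value is 103.05 psf from combination 1.

Combination 1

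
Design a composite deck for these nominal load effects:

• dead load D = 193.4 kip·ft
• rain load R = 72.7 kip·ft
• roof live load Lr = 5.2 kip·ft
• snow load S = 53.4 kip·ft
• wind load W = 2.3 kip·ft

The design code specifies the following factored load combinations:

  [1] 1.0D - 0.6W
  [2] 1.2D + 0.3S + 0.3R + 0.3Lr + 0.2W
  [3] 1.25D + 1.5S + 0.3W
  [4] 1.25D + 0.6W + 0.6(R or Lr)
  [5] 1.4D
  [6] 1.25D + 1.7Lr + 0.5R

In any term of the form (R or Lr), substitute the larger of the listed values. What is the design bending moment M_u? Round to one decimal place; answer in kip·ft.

322.5 kip·ft

(R or Lr) → R = 72.7 kip·ft.
[1] 1.0(193.4) - 0.6(2.3) = 193.4 - 1.4 = 192.0
[2] 1.2(193.4) + 0.3(53.4) + 0.3(72.7) + 0.3(5.2) + 0.2(2.3) = 271.9
[3] 1.25(193.4) + 1.5(53.4) + 0.3(2.3) = 322.5
[4] 1.25(193.4) + 0.6(2.3) + 0.6(72.7) = 241.8 + 1.4 + 43.6 = 286.8
[5] 1.4(193.4) = 270.8
[6] 1.25(193.4) + 1.7(5.2) + 0.5(72.7) = 286.9
Combination 3 governs: M_u = 322.5 kip·ft.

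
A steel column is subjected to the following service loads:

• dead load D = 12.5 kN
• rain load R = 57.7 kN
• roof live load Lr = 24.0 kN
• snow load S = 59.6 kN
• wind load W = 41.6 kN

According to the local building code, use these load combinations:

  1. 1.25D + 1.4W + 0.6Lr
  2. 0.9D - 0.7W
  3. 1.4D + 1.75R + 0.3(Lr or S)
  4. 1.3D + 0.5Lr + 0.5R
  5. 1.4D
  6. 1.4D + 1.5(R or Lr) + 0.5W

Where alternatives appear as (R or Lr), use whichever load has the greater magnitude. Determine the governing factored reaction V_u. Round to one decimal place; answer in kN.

136.4 kN

(Lr or S) → S = 59.6 kN; (R or Lr) → R = 57.7 kN.
1. 1.25(12.5) + 1.4(41.6) + 0.6(24.0) = 88.3
2. 0.9(12.5) - 0.7(41.6) = -17.9
3. 1.4(12.5) + 1.75(57.7) + 0.3(59.6) = 17.5 + 101.0 + 17.9 = 136.4
4. 1.3(12.5) + 0.5(24.0) + 0.5(57.7) = 57.1
5. 1.4(12.5) = 17.5
6. 1.4(12.5) + 1.5(57.7) + 0.5(41.6) = 17.5 + 86.6 + 20.8 = 124.9
The controlling combination is 3, giving 136.4 kN.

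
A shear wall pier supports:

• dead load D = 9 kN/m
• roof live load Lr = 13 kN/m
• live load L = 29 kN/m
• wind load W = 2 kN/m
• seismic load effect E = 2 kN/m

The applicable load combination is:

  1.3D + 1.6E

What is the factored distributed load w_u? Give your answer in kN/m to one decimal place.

1.3(9) + 1.6(2) = 11.7 + 3.2 = 14.9
w_u = 14.9 kN/m.

14.9 kN/m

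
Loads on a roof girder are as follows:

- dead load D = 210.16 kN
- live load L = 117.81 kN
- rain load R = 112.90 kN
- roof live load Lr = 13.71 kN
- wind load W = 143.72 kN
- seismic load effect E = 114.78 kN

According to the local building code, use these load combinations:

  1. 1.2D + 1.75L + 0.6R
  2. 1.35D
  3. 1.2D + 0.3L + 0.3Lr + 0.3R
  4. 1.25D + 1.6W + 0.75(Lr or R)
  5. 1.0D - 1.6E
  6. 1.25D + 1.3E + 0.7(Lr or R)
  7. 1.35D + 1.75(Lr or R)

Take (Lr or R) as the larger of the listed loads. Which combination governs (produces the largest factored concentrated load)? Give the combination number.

(Lr or R) → R = 112.90 kN.
1. 1.2(210.16) + 1.75(117.81) + 0.6(112.90) = 526.10
2. 1.35(210.16) = 283.72
3. 1.2(210.16) + 0.3(117.81) + 0.3(13.71) + 0.3(112.90) = 325.52
4. 1.25(210.16) + 1.6(143.72) + 0.75(112.90) = 577.33
5. 1.0(210.16) - 1.6(114.78) = 26.51
6. 1.25(210.16) + 1.3(114.78) + 0.7(112.90) = 490.94
7. 1.35(210.16) + 1.75(112.90) = 481.29
The largest value is 577.33 kN from combination 4.

Combination 4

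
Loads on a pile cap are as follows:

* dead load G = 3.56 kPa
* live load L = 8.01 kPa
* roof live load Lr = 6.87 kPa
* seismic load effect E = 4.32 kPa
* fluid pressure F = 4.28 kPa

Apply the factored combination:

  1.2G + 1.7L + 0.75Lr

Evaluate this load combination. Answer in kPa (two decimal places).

23.04 kPa

1.2(3.56) + 1.7(8.01) + 0.75(6.87) = 4.27 + 13.62 + 5.15 = 23.04
p_u = 23.04 kPa.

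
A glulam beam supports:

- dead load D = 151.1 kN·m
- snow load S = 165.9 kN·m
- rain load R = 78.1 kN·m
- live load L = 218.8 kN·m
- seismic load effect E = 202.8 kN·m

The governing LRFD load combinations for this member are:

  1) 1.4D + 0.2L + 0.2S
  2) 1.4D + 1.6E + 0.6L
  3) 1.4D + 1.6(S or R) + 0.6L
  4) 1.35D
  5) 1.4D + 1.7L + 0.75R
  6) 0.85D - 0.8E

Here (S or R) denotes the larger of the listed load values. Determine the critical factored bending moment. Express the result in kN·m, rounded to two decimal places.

(S or R) → S = 165.9 kN·m.
1) 1.4(151.1) + 0.2(218.8) + 0.2(165.9) = 211.54 + 43.76 + 33.18 = 288.48
2) 1.4(151.1) + 1.6(202.8) + 0.6(218.8) = 211.54 + 324.48 + 131.28 = 667.30
3) 1.4(151.1) + 1.6(165.9) + 0.6(218.8) = 211.54 + 265.44 + 131.28 = 608.26
4) 1.35(151.1) = 203.99
5) 1.4(151.1) + 1.7(218.8) + 0.75(78.1) = 211.54 + 371.96 + 58.58 = 642.08
6) 0.85(151.1) - 0.8(202.8) = -33.81
The controlling combination is 2, giving 667.30 kN·m.

667.30 kN·m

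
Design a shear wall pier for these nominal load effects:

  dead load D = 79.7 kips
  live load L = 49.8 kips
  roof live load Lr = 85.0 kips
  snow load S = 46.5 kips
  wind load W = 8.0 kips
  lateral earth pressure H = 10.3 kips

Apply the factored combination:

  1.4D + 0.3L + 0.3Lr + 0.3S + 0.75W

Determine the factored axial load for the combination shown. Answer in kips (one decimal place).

1.4(79.7) + 0.3(49.8) + 0.3(85.0) + 0.3(46.5) + 0.75(8.0) = 111.6 + 14.9 + 25.5 + 14.0 + 6.0 = 172.0
P_u = 172.0 kips.

172.0 kips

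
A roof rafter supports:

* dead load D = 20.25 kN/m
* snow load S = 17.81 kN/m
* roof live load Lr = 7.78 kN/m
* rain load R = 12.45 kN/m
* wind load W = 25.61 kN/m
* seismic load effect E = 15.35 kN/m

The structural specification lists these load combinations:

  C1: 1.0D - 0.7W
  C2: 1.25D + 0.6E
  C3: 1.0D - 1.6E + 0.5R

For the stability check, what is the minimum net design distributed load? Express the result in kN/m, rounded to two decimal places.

C1: 1.0(20.25) - 0.7(25.61) = 20.25 - 17.93 = 2.32
C2: 1.25(20.25) + 0.6(15.35) = 25.31 + 9.21 = 34.52
C3: 1.0(20.25) - 1.6(15.35) + 0.5(12.45) = 20.25 - 24.56 + 6.23 = 1.92
Combination 3 gives the minimum: 1.92 kN/m.

1.92 kN/m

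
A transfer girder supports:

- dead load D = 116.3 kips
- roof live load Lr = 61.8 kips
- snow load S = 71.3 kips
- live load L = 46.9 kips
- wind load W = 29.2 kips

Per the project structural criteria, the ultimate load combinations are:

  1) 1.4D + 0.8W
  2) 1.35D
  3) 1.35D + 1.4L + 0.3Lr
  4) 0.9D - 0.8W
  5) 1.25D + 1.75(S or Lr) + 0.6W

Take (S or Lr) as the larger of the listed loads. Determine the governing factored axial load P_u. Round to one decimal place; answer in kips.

(S or Lr) → S = 71.3 kips.
1) 1.4(116.3) + 0.8(29.2) = 186.2
2) 1.35(116.3) = 157.0
3) 1.35(116.3) + 1.4(46.9) + 0.3(61.8) = 241.2
4) 0.9(116.3) - 0.8(29.2) = 81.3
5) 1.25(116.3) + 1.75(71.3) + 0.6(29.2) = 287.7
Combination 5 governs: P_u = 287.7 kips.

287.7 kips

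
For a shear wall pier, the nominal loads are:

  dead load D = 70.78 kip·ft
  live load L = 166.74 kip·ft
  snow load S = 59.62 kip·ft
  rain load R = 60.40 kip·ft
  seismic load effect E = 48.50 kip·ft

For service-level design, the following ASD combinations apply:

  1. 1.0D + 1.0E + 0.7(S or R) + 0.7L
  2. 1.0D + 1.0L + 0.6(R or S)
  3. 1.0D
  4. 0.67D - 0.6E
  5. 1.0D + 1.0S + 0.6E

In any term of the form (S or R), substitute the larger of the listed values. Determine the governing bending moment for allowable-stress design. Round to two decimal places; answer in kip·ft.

(S or R) → R = 60.40 kip·ft; (R or S) → R = 60.40 kip·ft.
1. 1.0(70.78) + 1.0(48.50) + 0.7(60.40) + 0.7(166.74) = 278.28
2. 1.0(70.78) + 1.0(166.74) + 0.6(60.40) = 273.76
3. 1.0(70.78) = 70.78
4. 0.67(70.78) - 0.6(48.50) = 18.32
5. 1.0(70.78) + 1.0(59.62) + 0.6(48.50) = 159.50
Maximum is from combination 1.

278.28 kip·ft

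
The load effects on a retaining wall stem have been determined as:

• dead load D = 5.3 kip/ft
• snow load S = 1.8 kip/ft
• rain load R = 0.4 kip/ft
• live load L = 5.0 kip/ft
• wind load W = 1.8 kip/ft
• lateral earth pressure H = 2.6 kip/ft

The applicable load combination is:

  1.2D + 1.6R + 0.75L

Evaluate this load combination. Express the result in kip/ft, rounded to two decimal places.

10.75 kip/ft

1.2(5.3) + 1.6(0.4) + 0.75(5.0) = 10.75
w_u = 10.75 kip/ft.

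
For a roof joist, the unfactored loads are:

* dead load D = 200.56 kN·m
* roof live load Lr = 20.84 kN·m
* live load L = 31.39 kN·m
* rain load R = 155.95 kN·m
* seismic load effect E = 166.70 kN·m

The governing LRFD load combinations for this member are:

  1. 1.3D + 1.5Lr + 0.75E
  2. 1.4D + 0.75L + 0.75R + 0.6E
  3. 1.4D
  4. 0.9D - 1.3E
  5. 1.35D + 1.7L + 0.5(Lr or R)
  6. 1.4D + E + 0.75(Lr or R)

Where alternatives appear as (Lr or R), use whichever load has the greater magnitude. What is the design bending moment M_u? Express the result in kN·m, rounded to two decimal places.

(Lr or R) → R = 155.95 kN·m.
1. 1.3(200.56) + 1.5(20.84) + 0.75(166.70) = 417.01
2. 1.4(200.56) + 0.75(31.39) + 0.75(155.95) + 0.6(166.70) = 521.31
3. 1.4(200.56) = 280.78
4. 0.9(200.56) - 1.3(166.70) = 180.50 - 216.71 = -36.21
5. 1.35(200.56) + 1.7(31.39) + 0.5(155.95) = 402.09
6. 1.4(200.56) + 1.0(166.70) + 0.75(155.95) = 564.45
Maximum is from combination 6.

564.45 kN·m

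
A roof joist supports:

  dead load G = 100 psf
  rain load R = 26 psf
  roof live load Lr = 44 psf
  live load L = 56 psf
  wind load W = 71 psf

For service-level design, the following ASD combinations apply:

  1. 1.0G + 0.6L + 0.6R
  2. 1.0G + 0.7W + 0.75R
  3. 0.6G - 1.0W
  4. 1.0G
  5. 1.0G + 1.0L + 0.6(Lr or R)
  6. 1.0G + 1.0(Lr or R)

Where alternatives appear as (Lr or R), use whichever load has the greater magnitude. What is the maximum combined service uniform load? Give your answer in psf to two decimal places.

182.40 psf

(Lr or R) → Lr = 44 psf.
1. 1.0(100) + 0.6(56) + 0.6(26) = 100.00 + 33.60 + 15.60 = 149.20
2. 1.0(100) + 0.7(71) + 0.75(26) = 100.00 + 49.70 + 19.50 = 169.20
3. 0.6(100) - 1.0(71) = 60.00 - 71.00 = -11.00
4. 1.0(100) = 100.00
5. 1.0(100) + 1.0(56) + 0.6(44) = 100.00 + 56.00 + 26.40 = 182.40
6. 1.0(100) + 1.0(44) = 100.00 + 44.00 = 144.00
Maximum is from combination 5.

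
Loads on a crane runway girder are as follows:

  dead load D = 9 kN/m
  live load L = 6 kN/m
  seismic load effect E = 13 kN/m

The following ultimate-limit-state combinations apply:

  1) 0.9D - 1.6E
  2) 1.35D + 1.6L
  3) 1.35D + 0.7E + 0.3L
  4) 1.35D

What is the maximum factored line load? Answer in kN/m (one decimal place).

23.1 kN/m

1) 0.9(9) - 1.6(13) = 8.1 - 20.8 = -12.7
2) 1.35(9) + 1.6(6) = 12.2 + 9.6 = 21.8
3) 1.35(9) + 0.7(13) + 0.3(6) = 12.2 + 9.1 + 1.8 = 23.1
4) 1.35(9) = 12.2
Maximum is from combination 3.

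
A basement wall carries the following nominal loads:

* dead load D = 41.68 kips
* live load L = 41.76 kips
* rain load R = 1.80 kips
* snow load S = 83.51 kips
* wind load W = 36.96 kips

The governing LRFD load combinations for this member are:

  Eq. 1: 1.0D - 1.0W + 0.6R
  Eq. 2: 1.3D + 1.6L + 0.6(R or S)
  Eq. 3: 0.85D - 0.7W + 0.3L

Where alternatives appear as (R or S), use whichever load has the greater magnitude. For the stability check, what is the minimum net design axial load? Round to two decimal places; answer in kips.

5.80 kips

(R or S) → S = 83.51 kips.
Eq. 1: 1.0(41.68) - 1.0(36.96) + 0.6(1.80) = 5.80
Eq. 2: 1.3(41.68) + 1.6(41.76) + 0.6(83.51) = 171.11
Eq. 3: 0.85(41.68) - 0.7(36.96) + 0.3(41.76) = 22.08
Combination 1 gives the minimum: 5.80 kips.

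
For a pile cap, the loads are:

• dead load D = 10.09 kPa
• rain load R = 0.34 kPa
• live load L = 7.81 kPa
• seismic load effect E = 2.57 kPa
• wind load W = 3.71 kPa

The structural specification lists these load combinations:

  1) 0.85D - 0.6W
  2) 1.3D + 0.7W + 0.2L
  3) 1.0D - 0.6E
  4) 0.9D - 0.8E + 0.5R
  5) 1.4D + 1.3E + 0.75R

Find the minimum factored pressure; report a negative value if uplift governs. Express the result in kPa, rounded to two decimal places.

1) 0.85(10.09) - 0.6(3.71) = 8.58 - 2.23 = 6.35
2) 1.3(10.09) + 0.7(3.71) + 0.2(7.81) = 13.12 + 2.60 + 1.56 = 17.28
3) 1.0(10.09) - 0.6(2.57) = 10.09 - 1.54 = 8.55
4) 0.9(10.09) - 0.8(2.57) + 0.5(0.34) = 7.20
5) 1.4(10.09) + 1.3(2.57) + 0.75(0.34) = 17.72
Combination 1 gives the minimum: 6.35 kPa.

6.35 kPa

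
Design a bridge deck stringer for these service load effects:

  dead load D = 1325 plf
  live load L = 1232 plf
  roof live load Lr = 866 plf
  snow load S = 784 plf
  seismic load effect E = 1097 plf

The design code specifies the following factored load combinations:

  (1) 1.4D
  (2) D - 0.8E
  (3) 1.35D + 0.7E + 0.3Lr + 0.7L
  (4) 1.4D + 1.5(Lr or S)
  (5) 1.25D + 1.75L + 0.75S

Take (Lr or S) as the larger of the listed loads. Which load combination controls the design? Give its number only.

Combination 5

(Lr or S) → Lr = 866 plf.
(1) 1.4(1325) = 1855.0
(2) 1.0(1325) - 0.8(1097) = 447.4
(3) 1.35(1325) + 0.7(1097) + 0.3(866) + 0.7(1232) = 3678.9
(4) 1.4(1325) + 1.5(866) = 3154.0
(5) 1.25(1325) + 1.75(1232) + 0.75(784) = 4400.3
The largest value is 4400.3 plf from combination 5.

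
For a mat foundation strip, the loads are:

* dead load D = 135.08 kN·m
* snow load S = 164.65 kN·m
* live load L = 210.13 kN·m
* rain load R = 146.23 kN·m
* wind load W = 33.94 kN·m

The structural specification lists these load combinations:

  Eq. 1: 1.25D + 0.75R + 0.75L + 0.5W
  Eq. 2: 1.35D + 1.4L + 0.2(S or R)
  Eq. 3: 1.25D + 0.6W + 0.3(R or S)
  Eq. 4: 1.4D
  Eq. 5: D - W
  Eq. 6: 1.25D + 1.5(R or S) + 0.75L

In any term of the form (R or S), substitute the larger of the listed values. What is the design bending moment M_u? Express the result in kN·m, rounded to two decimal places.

(S or R) → S = 164.65 kN·m; (R or S) → S = 164.65 kN·m.
Eq. 1: 1.25(135.08) + 0.75(146.23) + 0.75(210.13) + 0.5(33.94) = 168.85 + 109.67 + 157.60 + 16.97 = 453.09
Eq. 2: 1.35(135.08) + 1.4(210.13) + 0.2(164.65) = 182.36 + 294.18 + 32.93 = 509.47
Eq. 3: 1.25(135.08) + 0.6(33.94) + 0.3(164.65) = 168.85 + 20.36 + 49.40 = 238.61
Eq. 4: 1.4(135.08) = 189.11
Eq. 5: 1.0(135.08) - 1.0(33.94) = 135.08 - 33.94 = 101.14
Eq. 6: 1.25(135.08) + 1.5(164.65) + 0.75(210.13) = 573.42
Combination 6 governs: M_u = 573.42 kN·m.

573.42 kN·m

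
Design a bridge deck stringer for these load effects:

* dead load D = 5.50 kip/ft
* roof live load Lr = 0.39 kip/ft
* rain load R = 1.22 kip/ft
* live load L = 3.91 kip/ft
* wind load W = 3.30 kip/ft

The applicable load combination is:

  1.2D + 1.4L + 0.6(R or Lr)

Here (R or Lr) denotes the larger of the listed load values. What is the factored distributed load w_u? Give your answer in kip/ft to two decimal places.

(R or Lr) → R = 1.22 kip/ft.
1.2(5.50) + 1.4(3.91) + 0.6(1.22) = 12.81
w_u = 12.81 kip/ft.

12.81 kip/ft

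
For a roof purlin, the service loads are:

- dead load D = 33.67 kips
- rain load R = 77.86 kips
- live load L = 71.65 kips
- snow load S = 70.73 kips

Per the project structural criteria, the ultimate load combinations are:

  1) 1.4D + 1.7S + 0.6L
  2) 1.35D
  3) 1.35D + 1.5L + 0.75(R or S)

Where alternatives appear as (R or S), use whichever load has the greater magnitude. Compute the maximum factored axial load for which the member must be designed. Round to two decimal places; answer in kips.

211.32 kips

(R or S) → R = 77.86 kips.
1) 1.4(33.67) + 1.7(70.73) + 0.6(71.65) = 47.14 + 120.24 + 42.99 = 210.37
2) 1.35(33.67) = 45.45
3) 1.35(33.67) + 1.5(71.65) + 0.75(77.86) = 211.32
The controlling combination is 3, giving 211.32 kips.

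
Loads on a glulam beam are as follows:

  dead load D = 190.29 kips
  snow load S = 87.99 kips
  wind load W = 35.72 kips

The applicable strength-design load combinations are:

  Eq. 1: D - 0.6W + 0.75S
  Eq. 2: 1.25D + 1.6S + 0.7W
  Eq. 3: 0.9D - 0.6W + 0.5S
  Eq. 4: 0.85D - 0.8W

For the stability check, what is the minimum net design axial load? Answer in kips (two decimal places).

133.17 kips

Eq. 1: 1.0(190.29) - 0.6(35.72) + 0.75(87.99) = 234.85
Eq. 2: 1.25(190.29) + 1.6(87.99) + 0.7(35.72) = 403.65
Eq. 3: 0.9(190.29) - 0.6(35.72) + 0.5(87.99) = 193.82
Eq. 4: 0.85(190.29) - 0.8(35.72) = 133.17
Combination 4 gives the minimum: 133.17 kips.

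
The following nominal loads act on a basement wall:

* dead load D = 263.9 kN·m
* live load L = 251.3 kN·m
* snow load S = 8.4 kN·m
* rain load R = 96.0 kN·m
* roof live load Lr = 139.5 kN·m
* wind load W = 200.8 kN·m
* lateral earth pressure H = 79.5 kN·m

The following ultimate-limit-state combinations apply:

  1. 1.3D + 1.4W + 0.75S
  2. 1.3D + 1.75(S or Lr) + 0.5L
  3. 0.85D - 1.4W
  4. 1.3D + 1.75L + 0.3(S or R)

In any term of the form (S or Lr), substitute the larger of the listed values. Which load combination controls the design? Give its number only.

Combination 4

(S or Lr) → Lr = 139.5 kN·m; (S or R) → R = 96.0 kN·m.
1. 1.3(263.9) + 1.4(200.8) + 0.75(8.4) = 630.5
2. 1.3(263.9) + 1.75(139.5) + 0.5(251.3) = 712.8
3. 0.85(263.9) - 1.4(200.8) = -56.8
4. 1.3(263.9) + 1.75(251.3) + 0.3(96.0) = 811.6
The largest value is 811.6 kN·m from combination 4.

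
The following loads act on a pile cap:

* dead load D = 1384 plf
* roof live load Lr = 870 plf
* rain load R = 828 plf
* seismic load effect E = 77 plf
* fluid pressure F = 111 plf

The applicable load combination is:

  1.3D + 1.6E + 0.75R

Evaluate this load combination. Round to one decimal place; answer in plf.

1.3(1384) + 1.6(77) + 0.75(828) = 1799.2 + 123.2 + 621.0 = 2543.4
w_u = 2543.4 plf.

2543.4 plf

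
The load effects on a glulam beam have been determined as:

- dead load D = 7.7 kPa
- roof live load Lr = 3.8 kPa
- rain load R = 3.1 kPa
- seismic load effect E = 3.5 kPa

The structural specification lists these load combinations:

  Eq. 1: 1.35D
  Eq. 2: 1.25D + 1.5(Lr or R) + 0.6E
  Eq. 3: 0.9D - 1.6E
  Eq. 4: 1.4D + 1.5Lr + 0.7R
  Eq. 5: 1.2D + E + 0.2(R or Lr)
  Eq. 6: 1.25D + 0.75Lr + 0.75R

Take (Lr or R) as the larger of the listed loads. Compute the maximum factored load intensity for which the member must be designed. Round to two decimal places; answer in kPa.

18.65 kPa

(Lr or R) → Lr = 3.8 kPa; (R or Lr) → Lr = 3.8 kPa.
Eq. 1: 1.35(7.7) = 10.40
Eq. 2: 1.25(7.7) + 1.5(3.8) + 0.6(3.5) = 9.63 + 5.70 + 2.10 = 17.43
Eq. 3: 0.9(7.7) - 1.6(3.5) = 6.93 - 5.60 = 1.33
Eq. 4: 1.4(7.7) + 1.5(3.8) + 0.7(3.1) = 10.78 + 5.70 + 2.17 = 18.65
Eq. 5: 1.2(7.7) + 1.0(3.5) + 0.2(3.8) = 9.24 + 3.50 + 0.76 = 13.50
Eq. 6: 1.25(7.7) + 0.75(3.8) + 0.75(3.1) = 14.80
Maximum is from combination 4.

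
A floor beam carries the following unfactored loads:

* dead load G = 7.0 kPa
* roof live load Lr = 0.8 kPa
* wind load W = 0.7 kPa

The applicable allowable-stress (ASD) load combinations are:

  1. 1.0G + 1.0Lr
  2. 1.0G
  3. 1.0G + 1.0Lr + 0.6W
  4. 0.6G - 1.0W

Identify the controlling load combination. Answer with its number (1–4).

Combination 3

1. 1.0(7.0) + 1.0(0.8) = 7.80
2. 1.0(7.0) = 7.00
3. 1.0(7.0) + 1.0(0.8) + 0.6(0.7) = 8.22
4. 0.6(7.0) - 1.0(0.7) = 3.50
The largest value is 8.22 kPa from combination 3.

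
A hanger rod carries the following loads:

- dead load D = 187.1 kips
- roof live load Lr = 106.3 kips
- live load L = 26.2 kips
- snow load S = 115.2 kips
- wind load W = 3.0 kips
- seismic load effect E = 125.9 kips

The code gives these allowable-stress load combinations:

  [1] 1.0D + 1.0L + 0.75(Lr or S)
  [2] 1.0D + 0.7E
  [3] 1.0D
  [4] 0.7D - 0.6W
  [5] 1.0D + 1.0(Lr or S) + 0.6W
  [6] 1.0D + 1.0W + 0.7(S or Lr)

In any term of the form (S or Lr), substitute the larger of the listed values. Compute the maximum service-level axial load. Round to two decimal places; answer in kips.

304.10 kips

(Lr or S) → S = 115.2 kips; (S or Lr) → S = 115.2 kips.
[1] 1.0(187.1) + 1.0(26.2) + 0.75(115.2) = 187.10 + 26.20 + 86.40 = 299.70
[2] 1.0(187.1) + 0.7(125.9) = 187.10 + 88.13 = 275.23
[3] 1.0(187.1) = 187.10
[4] 0.7(187.1) - 0.6(3.0) = 130.97 - 1.80 = 129.17
[5] 1.0(187.1) + 1.0(115.2) + 0.6(3.0) = 187.10 + 115.20 + 1.80 = 304.10
[6] 1.0(187.1) + 1.0(3.0) + 0.7(115.2) = 187.10 + 3.00 + 80.64 = 270.74
The controlling combination is 5, giving 304.10 kips.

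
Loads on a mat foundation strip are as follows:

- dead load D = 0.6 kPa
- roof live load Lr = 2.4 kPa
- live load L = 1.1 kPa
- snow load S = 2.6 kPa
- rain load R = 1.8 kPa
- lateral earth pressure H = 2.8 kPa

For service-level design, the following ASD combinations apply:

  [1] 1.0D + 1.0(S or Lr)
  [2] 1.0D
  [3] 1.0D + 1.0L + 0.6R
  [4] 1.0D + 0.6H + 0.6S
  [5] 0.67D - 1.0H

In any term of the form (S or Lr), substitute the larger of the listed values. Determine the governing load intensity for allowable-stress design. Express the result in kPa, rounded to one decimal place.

(S or Lr) → S = 2.6 kPa.
[1] 1.0(0.6) + 1.0(2.6) = 0.6 + 2.6 = 3.2
[2] 1.0(0.6) = 0.6
[3] 1.0(0.6) + 1.0(1.1) + 0.6(1.8) = 0.6 + 1.1 + 1.1 = 2.8
[4] 1.0(0.6) + 0.6(2.8) + 0.6(2.6) = 3.8
[5] 0.67(0.6) - 1.0(2.8) = 0.4 - 2.8 = -2.4
The controlling combination is 4, giving 3.8 kPa.

3.8 kPa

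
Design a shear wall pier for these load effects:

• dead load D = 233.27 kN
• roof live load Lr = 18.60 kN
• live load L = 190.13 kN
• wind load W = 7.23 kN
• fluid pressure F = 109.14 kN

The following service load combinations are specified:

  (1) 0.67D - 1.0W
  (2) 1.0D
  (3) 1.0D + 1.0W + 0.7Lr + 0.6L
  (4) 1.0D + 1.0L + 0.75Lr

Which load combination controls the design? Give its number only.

Combination 4

(1) 0.67(233.27) - 1.0(7.23) = 156.29 - 7.23 = 149.06
(2) 1.0(233.27) = 233.27
(3) 1.0(233.27) + 1.0(7.23) + 0.7(18.60) + 0.6(190.13) = 233.27 + 7.23 + 13.02 + 114.08 = 367.60
(4) 1.0(233.27) + 1.0(190.13) + 0.75(18.60) = 233.27 + 190.13 + 13.95 = 437.35
The largest value is 437.35 kN from combination 4.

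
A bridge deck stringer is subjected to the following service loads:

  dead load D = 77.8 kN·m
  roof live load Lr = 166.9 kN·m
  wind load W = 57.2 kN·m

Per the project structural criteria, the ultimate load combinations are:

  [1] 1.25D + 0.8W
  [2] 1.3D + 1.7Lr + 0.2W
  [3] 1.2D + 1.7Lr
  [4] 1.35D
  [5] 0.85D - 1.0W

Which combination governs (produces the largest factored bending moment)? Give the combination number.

[1] 1.25(77.8) + 0.8(57.2) = 143.0
[2] 1.3(77.8) + 1.7(166.9) + 0.2(57.2) = 396.3
[3] 1.2(77.8) + 1.7(166.9) = 377.1
[4] 1.35(77.8) = 105.0
[5] 0.85(77.8) - 1.0(57.2) = 8.9
The largest value is 396.3 kN·m from combination 2.

Combination 2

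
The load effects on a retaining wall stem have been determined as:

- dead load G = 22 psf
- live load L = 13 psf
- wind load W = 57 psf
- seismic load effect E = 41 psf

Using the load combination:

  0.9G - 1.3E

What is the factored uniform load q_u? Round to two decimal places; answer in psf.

-33.50 psf

0.9(22) - 1.3(41) = 19.80 - 53.30 = -33.50
q_u = -33.50 psf.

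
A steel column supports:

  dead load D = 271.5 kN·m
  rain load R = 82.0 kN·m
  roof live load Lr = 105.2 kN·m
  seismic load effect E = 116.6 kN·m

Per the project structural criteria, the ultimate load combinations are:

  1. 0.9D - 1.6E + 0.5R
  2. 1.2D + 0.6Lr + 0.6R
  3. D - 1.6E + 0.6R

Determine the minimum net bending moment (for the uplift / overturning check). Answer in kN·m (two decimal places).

1. 0.9(271.5) - 1.6(116.6) + 0.5(82.0) = 244.35 - 186.56 + 41.00 = 98.79
2. 1.2(271.5) + 0.6(105.2) + 0.6(82.0) = 325.80 + 63.12 + 49.20 = 438.12
3. 1.0(271.5) - 1.6(116.6) + 0.6(82.0) = 271.50 - 186.56 + 49.20 = 134.14
Combination 1 gives the minimum: 98.79 kN·m.

98.79 kN·m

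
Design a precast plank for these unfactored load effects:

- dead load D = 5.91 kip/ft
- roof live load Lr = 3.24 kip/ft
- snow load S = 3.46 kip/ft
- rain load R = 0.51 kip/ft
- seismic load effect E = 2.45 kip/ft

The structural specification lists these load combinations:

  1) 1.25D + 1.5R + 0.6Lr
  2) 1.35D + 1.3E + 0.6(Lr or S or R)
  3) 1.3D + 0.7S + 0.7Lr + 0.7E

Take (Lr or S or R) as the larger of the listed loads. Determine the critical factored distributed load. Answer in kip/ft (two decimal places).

(Lr or S or R) → S = 3.46 kip/ft.
1) 1.25(5.91) + 1.5(0.51) + 0.6(3.24) = 7.39 + 0.77 + 1.94 = 10.10
2) 1.35(5.91) + 1.3(2.45) + 0.6(3.46) = 13.24
3) 1.3(5.91) + 0.7(3.46) + 0.7(3.24) + 0.7(2.45) = 7.68 + 2.42 + 2.27 + 1.72 = 14.09
Maximum is from combination 3.

14.09 kip/ft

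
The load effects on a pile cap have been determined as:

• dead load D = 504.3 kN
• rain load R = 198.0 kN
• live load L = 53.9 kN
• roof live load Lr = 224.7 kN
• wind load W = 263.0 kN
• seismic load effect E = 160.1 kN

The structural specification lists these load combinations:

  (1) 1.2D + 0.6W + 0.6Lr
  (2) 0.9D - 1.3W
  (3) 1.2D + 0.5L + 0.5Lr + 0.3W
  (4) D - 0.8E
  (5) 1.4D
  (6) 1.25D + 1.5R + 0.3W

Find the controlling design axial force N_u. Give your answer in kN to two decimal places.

(1) 1.2(504.3) + 0.6(263.0) + 0.6(224.7) = 897.78
(2) 0.9(504.3) - 1.3(263.0) = 111.97
(3) 1.2(504.3) + 0.5(53.9) + 0.5(224.7) + 0.3(263.0) = 823.36
(4) 1.0(504.3) - 0.8(160.1) = 376.22
(5) 1.4(504.3) = 706.02
(6) 1.25(504.3) + 1.5(198.0) + 0.3(263.0) = 1006.28
Maximum is from combination 6.

1006.28 kN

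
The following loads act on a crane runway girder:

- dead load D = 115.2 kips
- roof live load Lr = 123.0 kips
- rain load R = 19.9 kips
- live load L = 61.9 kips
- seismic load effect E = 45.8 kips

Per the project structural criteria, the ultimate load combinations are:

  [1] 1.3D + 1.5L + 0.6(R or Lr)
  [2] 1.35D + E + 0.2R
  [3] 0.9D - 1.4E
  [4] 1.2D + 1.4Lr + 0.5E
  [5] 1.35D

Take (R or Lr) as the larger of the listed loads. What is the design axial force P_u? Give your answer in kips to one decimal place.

333.3 kips

(R or Lr) → Lr = 123.0 kips.
[1] 1.3(115.2) + 1.5(61.9) + 0.6(123.0) = 316.4
[2] 1.35(115.2) + 1.0(45.8) + 0.2(19.9) = 155.5 + 45.8 + 4.0 = 205.3
[3] 0.9(115.2) - 1.4(45.8) = 103.7 - 64.1 = 39.6
[4] 1.2(115.2) + 1.4(123.0) + 0.5(45.8) = 138.2 + 172.2 + 22.9 = 333.3
[5] 1.35(115.2) = 155.5
Maximum is from combination 4.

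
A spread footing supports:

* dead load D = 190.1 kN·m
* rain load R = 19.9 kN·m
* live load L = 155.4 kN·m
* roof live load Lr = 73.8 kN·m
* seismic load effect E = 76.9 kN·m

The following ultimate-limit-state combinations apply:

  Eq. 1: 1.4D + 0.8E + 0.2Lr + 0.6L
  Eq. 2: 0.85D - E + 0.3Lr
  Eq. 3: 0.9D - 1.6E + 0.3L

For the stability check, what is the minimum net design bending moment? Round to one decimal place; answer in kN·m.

Eq. 1: 1.4(190.1) + 0.8(76.9) + 0.2(73.8) + 0.6(155.4) = 435.7
Eq. 2: 0.85(190.1) - 1.0(76.9) + 0.3(73.8) = 106.8
Eq. 3: 0.9(190.1) - 1.6(76.9) + 0.3(155.4) = 94.7
Combination 3 gives the minimum: 94.7 kN·m.

94.7 kN·m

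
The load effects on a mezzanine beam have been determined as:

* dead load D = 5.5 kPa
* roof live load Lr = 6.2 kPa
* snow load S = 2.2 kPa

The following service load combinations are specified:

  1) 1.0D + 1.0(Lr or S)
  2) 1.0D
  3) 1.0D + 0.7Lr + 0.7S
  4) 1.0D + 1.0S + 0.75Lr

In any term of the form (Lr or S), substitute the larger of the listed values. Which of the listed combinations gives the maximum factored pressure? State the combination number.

(Lr or S) → Lr = 6.2 kPa.
1) 1.0(5.5) + 1.0(6.2) = 11.70
2) 1.0(5.5) = 5.50
3) 1.0(5.5) + 0.7(6.2) + 0.7(2.2) = 11.38
4) 1.0(5.5) + 1.0(2.2) + 0.75(6.2) = 12.35
The largest value is 12.35 kPa from combination 4.

Combination 4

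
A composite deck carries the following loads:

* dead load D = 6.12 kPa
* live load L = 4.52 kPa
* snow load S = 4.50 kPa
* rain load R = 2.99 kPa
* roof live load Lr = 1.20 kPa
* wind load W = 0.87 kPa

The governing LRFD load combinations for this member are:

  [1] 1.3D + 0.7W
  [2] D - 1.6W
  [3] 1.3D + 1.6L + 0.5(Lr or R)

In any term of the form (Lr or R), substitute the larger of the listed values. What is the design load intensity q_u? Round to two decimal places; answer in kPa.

16.68 kPa

(Lr or R) → R = 2.99 kPa.
[1] 1.3(6.12) + 0.7(0.87) = 7.96 + 0.61 = 8.57
[2] 1.0(6.12) - 1.6(0.87) = 6.12 - 1.39 = 4.73
[3] 1.3(6.12) + 1.6(4.52) + 0.5(2.99) = 16.68
Combination 3 governs: q_u = 16.68 kPa.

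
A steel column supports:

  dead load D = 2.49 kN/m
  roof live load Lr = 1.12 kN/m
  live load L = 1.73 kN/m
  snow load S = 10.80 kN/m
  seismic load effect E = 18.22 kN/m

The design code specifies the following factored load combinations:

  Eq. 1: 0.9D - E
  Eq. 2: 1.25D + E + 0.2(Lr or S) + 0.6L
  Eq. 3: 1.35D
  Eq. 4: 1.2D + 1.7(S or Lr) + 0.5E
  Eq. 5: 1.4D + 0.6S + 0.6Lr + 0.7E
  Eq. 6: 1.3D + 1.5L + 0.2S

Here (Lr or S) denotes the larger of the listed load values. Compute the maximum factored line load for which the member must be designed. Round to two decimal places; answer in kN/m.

30.46 kN/m

(Lr or S) → S = 10.80 kN/m; (S or Lr) → S = 10.80 kN/m.
Eq. 1: 0.9(2.49) - 1.0(18.22) = 2.24 - 18.22 = -15.98
Eq. 2: 1.25(2.49) + 1.0(18.22) + 0.2(10.80) + 0.6(1.73) = 3.11 + 18.22 + 2.16 + 1.04 = 24.53
Eq. 3: 1.35(2.49) = 3.36
Eq. 4: 1.2(2.49) + 1.7(10.80) + 0.5(18.22) = 2.99 + 18.36 + 9.11 = 30.46
Eq. 5: 1.4(2.49) + 0.6(10.80) + 0.6(1.12) + 0.7(18.22) = 3.49 + 6.48 + 0.67 + 12.75 = 23.39
Eq. 6: 1.3(2.49) + 1.5(1.73) + 0.2(10.80) = 7.99
The controlling combination is 4, giving 30.46 kN/m.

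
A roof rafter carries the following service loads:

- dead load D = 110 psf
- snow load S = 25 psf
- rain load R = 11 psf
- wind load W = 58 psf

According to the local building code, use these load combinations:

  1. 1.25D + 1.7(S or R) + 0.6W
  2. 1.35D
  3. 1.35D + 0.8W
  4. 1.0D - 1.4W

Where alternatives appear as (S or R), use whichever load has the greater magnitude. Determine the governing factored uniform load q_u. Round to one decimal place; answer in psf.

214.8 psf

(S or R) → S = 25 psf.
1. 1.25(110) + 1.7(25) + 0.6(58) = 137.5 + 42.5 + 34.8 = 214.8
2. 1.35(110) = 148.5
3. 1.35(110) + 0.8(58) = 148.5 + 46.4 = 194.9
4. 1.0(110) - 1.4(58) = 110.0 - 81.2 = 28.8
Combination 1 governs: q_u = 214.8 psf.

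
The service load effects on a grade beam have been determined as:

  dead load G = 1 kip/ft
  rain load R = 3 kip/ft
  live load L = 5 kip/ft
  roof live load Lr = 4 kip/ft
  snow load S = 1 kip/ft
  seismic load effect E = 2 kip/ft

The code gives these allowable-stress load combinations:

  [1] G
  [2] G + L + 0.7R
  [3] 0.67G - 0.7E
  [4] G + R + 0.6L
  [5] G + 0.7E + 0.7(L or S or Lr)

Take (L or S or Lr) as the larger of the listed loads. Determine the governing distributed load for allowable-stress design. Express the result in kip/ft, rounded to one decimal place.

8.1 kip/ft

(L or S or Lr) → L = 5 kip/ft.
[1] 1.0(1) = 1.0
[2] 1.0(1) + 1.0(5) + 0.7(3) = 1.0 + 5.0 + 2.1 = 8.1
[3] 0.67(1) - 0.7(2) = 0.7 - 1.4 = -0.7
[4] 1.0(1) + 1.0(3) + 0.6(5) = 1.0 + 3.0 + 3.0 = 7.0
[5] 1.0(1) + 0.7(2) + 0.7(5) = 1.0 + 1.4 + 3.5 = 5.9
Maximum is from combination 2.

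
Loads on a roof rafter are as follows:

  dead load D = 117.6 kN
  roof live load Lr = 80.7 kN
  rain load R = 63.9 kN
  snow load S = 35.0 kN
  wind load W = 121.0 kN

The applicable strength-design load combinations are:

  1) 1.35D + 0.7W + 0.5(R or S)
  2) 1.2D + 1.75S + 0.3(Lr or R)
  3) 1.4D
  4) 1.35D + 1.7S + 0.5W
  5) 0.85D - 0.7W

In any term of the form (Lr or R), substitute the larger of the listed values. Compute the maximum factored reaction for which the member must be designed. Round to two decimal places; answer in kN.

278.76 kN

(R or S) → R = 63.9 kN; (Lr or R) → Lr = 80.7 kN.
1) 1.35(117.6) + 0.7(121.0) + 0.5(63.9) = 158.76 + 84.70 + 31.95 = 275.41
2) 1.2(117.6) + 1.75(35.0) + 0.3(80.7) = 141.12 + 61.25 + 24.21 = 226.58
3) 1.4(117.6) = 164.64
4) 1.35(117.6) + 1.7(35.0) + 0.5(121.0) = 158.76 + 59.50 + 60.50 = 278.76
5) 0.85(117.6) - 0.7(121.0) = 99.96 - 84.70 = 15.26
Combination 4 governs: V_u = 278.76 kN.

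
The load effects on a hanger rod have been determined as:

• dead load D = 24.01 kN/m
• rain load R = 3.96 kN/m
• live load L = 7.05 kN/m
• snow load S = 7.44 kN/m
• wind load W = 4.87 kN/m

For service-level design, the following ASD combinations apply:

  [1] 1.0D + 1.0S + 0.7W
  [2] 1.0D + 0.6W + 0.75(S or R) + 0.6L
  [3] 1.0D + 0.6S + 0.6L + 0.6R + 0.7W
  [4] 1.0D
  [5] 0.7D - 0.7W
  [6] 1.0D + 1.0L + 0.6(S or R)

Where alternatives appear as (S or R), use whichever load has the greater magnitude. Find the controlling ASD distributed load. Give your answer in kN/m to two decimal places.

(S or R) → S = 7.44 kN/m.
[1] 1.0(24.01) + 1.0(7.44) + 0.7(4.87) = 24.01 + 7.44 + 3.41 = 34.86
[2] 1.0(24.01) + 0.6(4.87) + 0.75(7.44) + 0.6(7.05) = 24.01 + 2.92 + 5.58 + 4.23 = 36.74
[3] 1.0(24.01) + 0.6(7.44) + 0.6(7.05) + 0.6(3.96) + 0.7(4.87) = 24.01 + 4.46 + 4.23 + 2.38 + 3.41 = 38.49
[4] 1.0(24.01) = 24.01
[5] 0.7(24.01) - 0.7(4.87) = 16.81 - 3.41 = 13.40
[6] 1.0(24.01) + 1.0(7.05) + 0.6(7.44) = 24.01 + 7.05 + 4.46 = 35.52
Maximum is from combination 3.

38.49 kN/m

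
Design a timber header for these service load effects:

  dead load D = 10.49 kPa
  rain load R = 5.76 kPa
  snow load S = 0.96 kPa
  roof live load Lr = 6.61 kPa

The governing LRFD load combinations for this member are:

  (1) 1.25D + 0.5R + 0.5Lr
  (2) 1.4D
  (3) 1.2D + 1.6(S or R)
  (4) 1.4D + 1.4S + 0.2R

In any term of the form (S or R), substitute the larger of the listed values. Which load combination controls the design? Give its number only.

(S or R) → R = 5.76 kPa.
(1) 1.25(10.49) + 0.5(5.76) + 0.5(6.61) = 19.30
(2) 1.4(10.49) = 14.69
(3) 1.2(10.49) + 1.6(5.76) = 21.80
(4) 1.4(10.49) + 1.4(0.96) + 0.2(5.76) = 17.18
The largest value is 21.80 kPa from combination 3.

Combination 3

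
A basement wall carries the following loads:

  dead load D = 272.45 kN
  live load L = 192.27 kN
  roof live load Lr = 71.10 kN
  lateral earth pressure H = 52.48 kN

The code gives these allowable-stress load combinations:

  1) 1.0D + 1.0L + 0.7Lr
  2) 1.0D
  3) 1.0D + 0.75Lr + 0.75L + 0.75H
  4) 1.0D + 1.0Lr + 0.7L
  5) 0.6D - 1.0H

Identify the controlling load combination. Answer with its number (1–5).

Combination 1

1) 1.0(272.45) + 1.0(192.27) + 0.7(71.10) = 272.45 + 192.27 + 49.77 = 514.49
2) 1.0(272.45) = 272.45
3) 1.0(272.45) + 0.75(71.10) + 0.75(192.27) + 0.75(52.48) = 272.45 + 53.33 + 144.20 + 39.36 = 509.34
4) 1.0(272.45) + 1.0(71.10) + 0.7(192.27) = 272.45 + 71.10 + 134.59 = 478.14
5) 0.6(272.45) - 1.0(52.48) = 163.47 - 52.48 = 110.99
The largest value is 514.49 kN from combination 1.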